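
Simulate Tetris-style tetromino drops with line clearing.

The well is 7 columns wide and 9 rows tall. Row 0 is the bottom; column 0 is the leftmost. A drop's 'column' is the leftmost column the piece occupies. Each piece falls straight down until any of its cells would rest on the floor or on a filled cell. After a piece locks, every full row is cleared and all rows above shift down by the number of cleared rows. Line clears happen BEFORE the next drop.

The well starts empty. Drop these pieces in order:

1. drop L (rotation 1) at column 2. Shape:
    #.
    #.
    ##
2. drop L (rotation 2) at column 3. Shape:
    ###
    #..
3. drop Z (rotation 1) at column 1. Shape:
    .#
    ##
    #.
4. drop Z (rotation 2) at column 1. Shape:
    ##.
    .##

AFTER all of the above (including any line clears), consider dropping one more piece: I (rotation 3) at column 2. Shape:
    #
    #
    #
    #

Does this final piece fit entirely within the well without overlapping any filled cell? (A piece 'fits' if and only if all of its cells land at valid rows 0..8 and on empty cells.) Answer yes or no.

Answer: no

Derivation:
Drop 1: L rot1 at col 2 lands with bottom-row=0; cleared 0 line(s) (total 0); column heights now [0 0 3 1 0 0 0], max=3
Drop 2: L rot2 at col 3 lands with bottom-row=1; cleared 0 line(s) (total 0); column heights now [0 0 3 3 3 3 0], max=3
Drop 3: Z rot1 at col 1 lands with bottom-row=2; cleared 0 line(s) (total 0); column heights now [0 4 5 3 3 3 0], max=5
Drop 4: Z rot2 at col 1 lands with bottom-row=5; cleared 0 line(s) (total 0); column heights now [0 7 7 6 3 3 0], max=7
Test piece I rot3 at col 2 (width 1): heights before test = [0 7 7 6 3 3 0]; fits = False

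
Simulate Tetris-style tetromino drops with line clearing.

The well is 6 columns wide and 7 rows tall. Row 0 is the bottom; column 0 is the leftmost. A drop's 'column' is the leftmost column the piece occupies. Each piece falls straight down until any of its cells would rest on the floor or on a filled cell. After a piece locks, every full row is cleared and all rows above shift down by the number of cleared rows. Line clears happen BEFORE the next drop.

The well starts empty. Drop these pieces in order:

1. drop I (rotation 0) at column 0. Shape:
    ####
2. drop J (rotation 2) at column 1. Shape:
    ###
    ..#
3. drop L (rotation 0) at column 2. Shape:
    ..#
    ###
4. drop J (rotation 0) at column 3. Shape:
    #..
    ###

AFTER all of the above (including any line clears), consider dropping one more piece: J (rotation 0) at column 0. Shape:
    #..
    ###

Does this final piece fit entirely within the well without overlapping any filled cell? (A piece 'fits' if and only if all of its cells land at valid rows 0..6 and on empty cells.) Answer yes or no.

Answer: yes

Derivation:
Drop 1: I rot0 at col 0 lands with bottom-row=0; cleared 0 line(s) (total 0); column heights now [1 1 1 1 0 0], max=1
Drop 2: J rot2 at col 1 lands with bottom-row=1; cleared 0 line(s) (total 0); column heights now [1 3 3 3 0 0], max=3
Drop 3: L rot0 at col 2 lands with bottom-row=3; cleared 0 line(s) (total 0); column heights now [1 3 4 4 5 0], max=5
Drop 4: J rot0 at col 3 lands with bottom-row=5; cleared 0 line(s) (total 0); column heights now [1 3 4 7 6 6], max=7
Test piece J rot0 at col 0 (width 3): heights before test = [1 3 4 7 6 6]; fits = True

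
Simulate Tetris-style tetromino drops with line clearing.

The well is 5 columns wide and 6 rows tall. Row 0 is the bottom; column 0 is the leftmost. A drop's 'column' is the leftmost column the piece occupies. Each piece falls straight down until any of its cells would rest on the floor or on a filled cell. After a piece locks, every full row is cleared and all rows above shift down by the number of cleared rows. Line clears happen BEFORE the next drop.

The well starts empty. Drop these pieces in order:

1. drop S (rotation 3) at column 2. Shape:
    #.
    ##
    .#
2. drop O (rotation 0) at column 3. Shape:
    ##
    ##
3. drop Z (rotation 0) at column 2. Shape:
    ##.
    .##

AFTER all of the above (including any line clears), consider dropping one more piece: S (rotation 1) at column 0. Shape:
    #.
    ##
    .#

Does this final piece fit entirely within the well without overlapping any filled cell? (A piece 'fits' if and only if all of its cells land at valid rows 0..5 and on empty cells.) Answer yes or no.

Answer: yes

Derivation:
Drop 1: S rot3 at col 2 lands with bottom-row=0; cleared 0 line(s) (total 0); column heights now [0 0 3 2 0], max=3
Drop 2: O rot0 at col 3 lands with bottom-row=2; cleared 0 line(s) (total 0); column heights now [0 0 3 4 4], max=4
Drop 3: Z rot0 at col 2 lands with bottom-row=4; cleared 0 line(s) (total 0); column heights now [0 0 6 6 5], max=6
Test piece S rot1 at col 0 (width 2): heights before test = [0 0 6 6 5]; fits = True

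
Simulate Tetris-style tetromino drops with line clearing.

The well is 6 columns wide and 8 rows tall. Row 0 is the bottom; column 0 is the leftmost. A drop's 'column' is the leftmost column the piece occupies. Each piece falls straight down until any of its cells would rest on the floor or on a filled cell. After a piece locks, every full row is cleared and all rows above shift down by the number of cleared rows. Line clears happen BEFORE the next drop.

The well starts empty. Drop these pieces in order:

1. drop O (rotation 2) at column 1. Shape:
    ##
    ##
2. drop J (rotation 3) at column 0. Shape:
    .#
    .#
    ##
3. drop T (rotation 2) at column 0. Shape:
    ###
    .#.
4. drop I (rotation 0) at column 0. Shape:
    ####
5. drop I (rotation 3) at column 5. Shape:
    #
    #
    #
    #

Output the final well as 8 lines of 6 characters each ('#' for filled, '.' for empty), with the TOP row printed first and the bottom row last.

Answer: ####..
###...
.#....
.#....
.#...#
##...#
.##..#
.##..#

Derivation:
Drop 1: O rot2 at col 1 lands with bottom-row=0; cleared 0 line(s) (total 0); column heights now [0 2 2 0 0 0], max=2
Drop 2: J rot3 at col 0 lands with bottom-row=2; cleared 0 line(s) (total 0); column heights now [3 5 2 0 0 0], max=5
Drop 3: T rot2 at col 0 lands with bottom-row=5; cleared 0 line(s) (total 0); column heights now [7 7 7 0 0 0], max=7
Drop 4: I rot0 at col 0 lands with bottom-row=7; cleared 0 line(s) (total 0); column heights now [8 8 8 8 0 0], max=8
Drop 5: I rot3 at col 5 lands with bottom-row=0; cleared 0 line(s) (total 0); column heights now [8 8 8 8 0 4], max=8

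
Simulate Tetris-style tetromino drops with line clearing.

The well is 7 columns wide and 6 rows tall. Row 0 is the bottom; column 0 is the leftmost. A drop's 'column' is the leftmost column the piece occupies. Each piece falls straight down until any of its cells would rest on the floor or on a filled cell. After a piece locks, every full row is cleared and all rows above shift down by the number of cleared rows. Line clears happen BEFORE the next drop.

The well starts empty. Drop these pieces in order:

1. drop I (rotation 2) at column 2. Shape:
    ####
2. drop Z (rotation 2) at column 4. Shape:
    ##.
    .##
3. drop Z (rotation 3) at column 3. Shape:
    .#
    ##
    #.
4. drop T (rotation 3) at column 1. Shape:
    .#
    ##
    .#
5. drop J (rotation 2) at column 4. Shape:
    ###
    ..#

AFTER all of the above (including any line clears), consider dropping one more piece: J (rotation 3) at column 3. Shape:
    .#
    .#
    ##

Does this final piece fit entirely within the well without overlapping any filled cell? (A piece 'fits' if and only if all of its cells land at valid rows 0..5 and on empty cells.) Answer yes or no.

Drop 1: I rot2 at col 2 lands with bottom-row=0; cleared 0 line(s) (total 0); column heights now [0 0 1 1 1 1 0], max=1
Drop 2: Z rot2 at col 4 lands with bottom-row=1; cleared 0 line(s) (total 0); column heights now [0 0 1 1 3 3 2], max=3
Drop 3: Z rot3 at col 3 lands with bottom-row=2; cleared 0 line(s) (total 0); column heights now [0 0 1 4 5 3 2], max=5
Drop 4: T rot3 at col 1 lands with bottom-row=1; cleared 0 line(s) (total 0); column heights now [0 3 4 4 5 3 2], max=5
Drop 5: J rot2 at col 4 lands with bottom-row=4; cleared 0 line(s) (total 0); column heights now [0 3 4 4 6 6 6], max=6
Test piece J rot3 at col 3 (width 2): heights before test = [0 3 4 4 6 6 6]; fits = False

Answer: no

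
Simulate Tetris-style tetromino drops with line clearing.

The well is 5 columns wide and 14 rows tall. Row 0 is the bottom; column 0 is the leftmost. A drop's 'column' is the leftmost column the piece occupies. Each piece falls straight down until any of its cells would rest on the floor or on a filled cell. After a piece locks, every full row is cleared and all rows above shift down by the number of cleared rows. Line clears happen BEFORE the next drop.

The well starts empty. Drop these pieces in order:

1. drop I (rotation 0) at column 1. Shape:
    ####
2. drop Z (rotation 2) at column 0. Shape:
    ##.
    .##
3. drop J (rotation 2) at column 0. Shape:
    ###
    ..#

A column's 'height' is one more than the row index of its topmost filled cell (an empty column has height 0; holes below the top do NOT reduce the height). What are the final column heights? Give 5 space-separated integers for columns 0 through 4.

Answer: 4 4 4 1 1

Derivation:
Drop 1: I rot0 at col 1 lands with bottom-row=0; cleared 0 line(s) (total 0); column heights now [0 1 1 1 1], max=1
Drop 2: Z rot2 at col 0 lands with bottom-row=1; cleared 0 line(s) (total 0); column heights now [3 3 2 1 1], max=3
Drop 3: J rot2 at col 0 lands with bottom-row=2; cleared 0 line(s) (total 0); column heights now [4 4 4 1 1], max=4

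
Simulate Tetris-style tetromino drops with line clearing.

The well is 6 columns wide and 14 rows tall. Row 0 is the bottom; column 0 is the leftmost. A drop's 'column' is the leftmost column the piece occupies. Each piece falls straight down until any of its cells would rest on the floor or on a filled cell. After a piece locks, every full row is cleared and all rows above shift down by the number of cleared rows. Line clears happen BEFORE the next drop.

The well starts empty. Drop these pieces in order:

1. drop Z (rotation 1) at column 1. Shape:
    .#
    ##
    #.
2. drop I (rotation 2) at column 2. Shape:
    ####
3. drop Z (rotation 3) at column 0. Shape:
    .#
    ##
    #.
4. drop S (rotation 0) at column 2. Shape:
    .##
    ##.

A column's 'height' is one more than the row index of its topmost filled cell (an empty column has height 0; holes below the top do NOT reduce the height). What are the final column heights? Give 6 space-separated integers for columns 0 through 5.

Drop 1: Z rot1 at col 1 lands with bottom-row=0; cleared 0 line(s) (total 0); column heights now [0 2 3 0 0 0], max=3
Drop 2: I rot2 at col 2 lands with bottom-row=3; cleared 0 line(s) (total 0); column heights now [0 2 4 4 4 4], max=4
Drop 3: Z rot3 at col 0 lands with bottom-row=1; cleared 0 line(s) (total 0); column heights now [3 4 4 4 4 4], max=4
Drop 4: S rot0 at col 2 lands with bottom-row=4; cleared 0 line(s) (total 0); column heights now [3 4 5 6 6 4], max=6

Answer: 3 4 5 6 6 4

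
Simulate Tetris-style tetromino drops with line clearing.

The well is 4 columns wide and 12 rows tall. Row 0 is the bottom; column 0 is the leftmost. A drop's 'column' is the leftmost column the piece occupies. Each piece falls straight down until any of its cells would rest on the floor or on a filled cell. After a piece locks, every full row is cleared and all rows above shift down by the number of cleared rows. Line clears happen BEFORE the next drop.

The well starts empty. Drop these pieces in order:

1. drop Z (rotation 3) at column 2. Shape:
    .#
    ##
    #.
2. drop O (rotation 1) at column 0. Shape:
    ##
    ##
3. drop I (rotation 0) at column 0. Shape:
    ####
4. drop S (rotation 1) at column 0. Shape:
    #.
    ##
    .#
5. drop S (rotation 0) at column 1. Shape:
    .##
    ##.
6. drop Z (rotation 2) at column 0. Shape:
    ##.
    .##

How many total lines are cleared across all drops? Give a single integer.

Drop 1: Z rot3 at col 2 lands with bottom-row=0; cleared 0 line(s) (total 0); column heights now [0 0 2 3], max=3
Drop 2: O rot1 at col 0 lands with bottom-row=0; cleared 1 line(s) (total 1); column heights now [1 1 1 2], max=2
Drop 3: I rot0 at col 0 lands with bottom-row=2; cleared 1 line(s) (total 2); column heights now [1 1 1 2], max=2
Drop 4: S rot1 at col 0 lands with bottom-row=1; cleared 0 line(s) (total 2); column heights now [4 3 1 2], max=4
Drop 5: S rot0 at col 1 lands with bottom-row=3; cleared 0 line(s) (total 2); column heights now [4 4 5 5], max=5
Drop 6: Z rot2 at col 0 lands with bottom-row=5; cleared 0 line(s) (total 2); column heights now [7 7 6 5], max=7

Answer: 2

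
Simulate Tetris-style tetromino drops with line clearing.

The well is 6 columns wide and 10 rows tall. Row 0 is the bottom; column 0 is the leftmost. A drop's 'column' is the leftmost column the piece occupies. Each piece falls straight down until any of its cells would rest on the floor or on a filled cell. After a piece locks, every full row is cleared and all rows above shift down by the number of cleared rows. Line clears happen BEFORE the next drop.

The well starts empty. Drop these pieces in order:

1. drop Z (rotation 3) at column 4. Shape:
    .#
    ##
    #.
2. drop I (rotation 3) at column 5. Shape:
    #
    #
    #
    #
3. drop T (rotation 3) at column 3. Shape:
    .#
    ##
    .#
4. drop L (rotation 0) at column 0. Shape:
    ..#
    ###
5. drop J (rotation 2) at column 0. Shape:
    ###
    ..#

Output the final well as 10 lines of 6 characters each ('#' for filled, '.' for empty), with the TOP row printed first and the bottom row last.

Drop 1: Z rot3 at col 4 lands with bottom-row=0; cleared 0 line(s) (total 0); column heights now [0 0 0 0 2 3], max=3
Drop 2: I rot3 at col 5 lands with bottom-row=3; cleared 0 line(s) (total 0); column heights now [0 0 0 0 2 7], max=7
Drop 3: T rot3 at col 3 lands with bottom-row=2; cleared 0 line(s) (total 0); column heights now [0 0 0 4 5 7], max=7
Drop 4: L rot0 at col 0 lands with bottom-row=0; cleared 0 line(s) (total 0); column heights now [1 1 2 4 5 7], max=7
Drop 5: J rot2 at col 0 lands with bottom-row=2; cleared 1 line(s) (total 1); column heights now [1 1 3 0 4 6], max=6

Answer: ......
......
......
......
.....#
.....#
....##
..#.##
..#.##
###.#.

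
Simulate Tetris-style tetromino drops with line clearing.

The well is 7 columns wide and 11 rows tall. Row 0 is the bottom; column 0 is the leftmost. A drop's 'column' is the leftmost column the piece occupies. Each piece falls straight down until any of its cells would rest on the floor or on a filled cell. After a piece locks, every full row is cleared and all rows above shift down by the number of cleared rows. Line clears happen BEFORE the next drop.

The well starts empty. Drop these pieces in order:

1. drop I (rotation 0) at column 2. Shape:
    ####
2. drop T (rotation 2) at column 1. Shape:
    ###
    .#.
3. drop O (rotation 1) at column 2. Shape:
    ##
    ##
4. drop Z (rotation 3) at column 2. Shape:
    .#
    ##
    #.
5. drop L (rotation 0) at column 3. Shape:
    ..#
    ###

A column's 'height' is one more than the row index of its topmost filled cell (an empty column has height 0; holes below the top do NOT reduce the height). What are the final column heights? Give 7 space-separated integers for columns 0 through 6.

Answer: 0 3 7 9 9 10 0

Derivation:
Drop 1: I rot0 at col 2 lands with bottom-row=0; cleared 0 line(s) (total 0); column heights now [0 0 1 1 1 1 0], max=1
Drop 2: T rot2 at col 1 lands with bottom-row=1; cleared 0 line(s) (total 0); column heights now [0 3 3 3 1 1 0], max=3
Drop 3: O rot1 at col 2 lands with bottom-row=3; cleared 0 line(s) (total 0); column heights now [0 3 5 5 1 1 0], max=5
Drop 4: Z rot3 at col 2 lands with bottom-row=5; cleared 0 line(s) (total 0); column heights now [0 3 7 8 1 1 0], max=8
Drop 5: L rot0 at col 3 lands with bottom-row=8; cleared 0 line(s) (total 0); column heights now [0 3 7 9 9 10 0], max=10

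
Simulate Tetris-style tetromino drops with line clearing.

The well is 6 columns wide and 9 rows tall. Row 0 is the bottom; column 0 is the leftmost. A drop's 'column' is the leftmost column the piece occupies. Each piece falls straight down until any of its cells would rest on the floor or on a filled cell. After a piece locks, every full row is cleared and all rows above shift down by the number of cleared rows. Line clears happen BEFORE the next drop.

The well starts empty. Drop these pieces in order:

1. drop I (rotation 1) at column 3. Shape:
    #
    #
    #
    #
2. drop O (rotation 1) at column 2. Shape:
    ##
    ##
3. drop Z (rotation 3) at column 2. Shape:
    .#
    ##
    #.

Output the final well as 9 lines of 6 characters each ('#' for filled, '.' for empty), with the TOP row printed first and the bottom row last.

Drop 1: I rot1 at col 3 lands with bottom-row=0; cleared 0 line(s) (total 0); column heights now [0 0 0 4 0 0], max=4
Drop 2: O rot1 at col 2 lands with bottom-row=4; cleared 0 line(s) (total 0); column heights now [0 0 6 6 0 0], max=6
Drop 3: Z rot3 at col 2 lands with bottom-row=6; cleared 0 line(s) (total 0); column heights now [0 0 8 9 0 0], max=9

Answer: ...#..
..##..
..#...
..##..
..##..
...#..
...#..
...#..
...#..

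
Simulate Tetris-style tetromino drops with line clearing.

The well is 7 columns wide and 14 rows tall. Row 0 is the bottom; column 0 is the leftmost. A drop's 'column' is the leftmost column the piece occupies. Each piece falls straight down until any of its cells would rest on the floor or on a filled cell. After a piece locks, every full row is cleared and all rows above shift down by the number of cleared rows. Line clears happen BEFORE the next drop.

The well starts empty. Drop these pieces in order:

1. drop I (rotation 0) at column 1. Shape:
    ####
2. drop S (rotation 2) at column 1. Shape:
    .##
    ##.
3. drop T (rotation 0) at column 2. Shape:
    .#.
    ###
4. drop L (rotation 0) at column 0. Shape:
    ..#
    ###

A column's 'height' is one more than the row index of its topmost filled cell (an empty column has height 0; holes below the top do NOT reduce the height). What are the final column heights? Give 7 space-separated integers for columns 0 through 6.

Answer: 5 5 6 5 4 0 0

Derivation:
Drop 1: I rot0 at col 1 lands with bottom-row=0; cleared 0 line(s) (total 0); column heights now [0 1 1 1 1 0 0], max=1
Drop 2: S rot2 at col 1 lands with bottom-row=1; cleared 0 line(s) (total 0); column heights now [0 2 3 3 1 0 0], max=3
Drop 3: T rot0 at col 2 lands with bottom-row=3; cleared 0 line(s) (total 0); column heights now [0 2 4 5 4 0 0], max=5
Drop 4: L rot0 at col 0 lands with bottom-row=4; cleared 0 line(s) (total 0); column heights now [5 5 6 5 4 0 0], max=6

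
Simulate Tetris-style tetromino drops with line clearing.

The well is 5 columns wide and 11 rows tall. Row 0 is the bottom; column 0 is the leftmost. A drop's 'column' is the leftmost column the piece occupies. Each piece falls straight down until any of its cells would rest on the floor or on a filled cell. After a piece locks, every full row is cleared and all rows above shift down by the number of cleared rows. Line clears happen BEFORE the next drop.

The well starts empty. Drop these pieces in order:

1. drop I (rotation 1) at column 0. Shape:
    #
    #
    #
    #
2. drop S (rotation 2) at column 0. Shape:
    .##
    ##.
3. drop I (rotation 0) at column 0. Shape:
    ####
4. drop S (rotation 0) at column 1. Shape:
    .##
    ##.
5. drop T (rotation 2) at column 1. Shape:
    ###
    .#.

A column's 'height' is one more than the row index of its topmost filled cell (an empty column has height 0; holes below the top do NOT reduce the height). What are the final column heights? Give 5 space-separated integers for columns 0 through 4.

Answer: 7 11 11 11 0

Derivation:
Drop 1: I rot1 at col 0 lands with bottom-row=0; cleared 0 line(s) (total 0); column heights now [4 0 0 0 0], max=4
Drop 2: S rot2 at col 0 lands with bottom-row=4; cleared 0 line(s) (total 0); column heights now [5 6 6 0 0], max=6
Drop 3: I rot0 at col 0 lands with bottom-row=6; cleared 0 line(s) (total 0); column heights now [7 7 7 7 0], max=7
Drop 4: S rot0 at col 1 lands with bottom-row=7; cleared 0 line(s) (total 0); column heights now [7 8 9 9 0], max=9
Drop 5: T rot2 at col 1 lands with bottom-row=9; cleared 0 line(s) (total 0); column heights now [7 11 11 11 0], max=11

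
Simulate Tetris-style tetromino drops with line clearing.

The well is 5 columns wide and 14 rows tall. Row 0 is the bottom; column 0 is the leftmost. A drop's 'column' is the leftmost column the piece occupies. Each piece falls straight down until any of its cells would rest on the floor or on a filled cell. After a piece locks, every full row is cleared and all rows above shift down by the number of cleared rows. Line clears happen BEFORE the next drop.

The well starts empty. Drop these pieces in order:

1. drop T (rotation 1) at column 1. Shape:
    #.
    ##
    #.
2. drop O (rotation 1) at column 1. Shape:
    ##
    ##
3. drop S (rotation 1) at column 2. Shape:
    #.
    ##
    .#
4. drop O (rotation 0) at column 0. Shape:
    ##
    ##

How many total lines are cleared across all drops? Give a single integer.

Drop 1: T rot1 at col 1 lands with bottom-row=0; cleared 0 line(s) (total 0); column heights now [0 3 2 0 0], max=3
Drop 2: O rot1 at col 1 lands with bottom-row=3; cleared 0 line(s) (total 0); column heights now [0 5 5 0 0], max=5
Drop 3: S rot1 at col 2 lands with bottom-row=4; cleared 0 line(s) (total 0); column heights now [0 5 7 6 0], max=7
Drop 4: O rot0 at col 0 lands with bottom-row=5; cleared 0 line(s) (total 0); column heights now [7 7 7 6 0], max=7

Answer: 0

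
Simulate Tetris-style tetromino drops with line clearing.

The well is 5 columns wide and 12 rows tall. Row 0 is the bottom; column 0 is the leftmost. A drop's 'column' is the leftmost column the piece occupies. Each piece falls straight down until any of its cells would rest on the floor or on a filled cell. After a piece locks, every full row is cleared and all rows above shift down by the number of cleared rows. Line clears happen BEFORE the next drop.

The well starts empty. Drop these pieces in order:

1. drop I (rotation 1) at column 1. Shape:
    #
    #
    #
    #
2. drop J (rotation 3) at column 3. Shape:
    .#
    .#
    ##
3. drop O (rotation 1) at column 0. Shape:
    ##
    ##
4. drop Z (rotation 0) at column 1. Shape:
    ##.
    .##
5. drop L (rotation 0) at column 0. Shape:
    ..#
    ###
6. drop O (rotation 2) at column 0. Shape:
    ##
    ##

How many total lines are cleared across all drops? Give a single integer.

Drop 1: I rot1 at col 1 lands with bottom-row=0; cleared 0 line(s) (total 0); column heights now [0 4 0 0 0], max=4
Drop 2: J rot3 at col 3 lands with bottom-row=0; cleared 0 line(s) (total 0); column heights now [0 4 0 1 3], max=4
Drop 3: O rot1 at col 0 lands with bottom-row=4; cleared 0 line(s) (total 0); column heights now [6 6 0 1 3], max=6
Drop 4: Z rot0 at col 1 lands with bottom-row=5; cleared 0 line(s) (total 0); column heights now [6 7 7 6 3], max=7
Drop 5: L rot0 at col 0 lands with bottom-row=7; cleared 0 line(s) (total 0); column heights now [8 8 9 6 3], max=9
Drop 6: O rot2 at col 0 lands with bottom-row=8; cleared 0 line(s) (total 0); column heights now [10 10 9 6 3], max=10

Answer: 0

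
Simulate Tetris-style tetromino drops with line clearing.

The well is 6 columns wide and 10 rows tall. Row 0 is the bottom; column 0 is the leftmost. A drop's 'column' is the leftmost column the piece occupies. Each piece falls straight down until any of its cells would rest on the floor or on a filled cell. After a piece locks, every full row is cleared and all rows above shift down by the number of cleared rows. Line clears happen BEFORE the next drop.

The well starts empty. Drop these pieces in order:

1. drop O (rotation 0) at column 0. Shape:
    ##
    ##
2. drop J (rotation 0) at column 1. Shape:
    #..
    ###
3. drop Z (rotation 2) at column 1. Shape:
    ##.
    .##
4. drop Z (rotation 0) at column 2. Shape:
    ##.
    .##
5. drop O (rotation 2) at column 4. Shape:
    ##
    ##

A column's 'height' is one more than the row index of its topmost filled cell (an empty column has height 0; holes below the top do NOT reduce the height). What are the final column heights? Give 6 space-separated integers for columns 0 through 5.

Drop 1: O rot0 at col 0 lands with bottom-row=0; cleared 0 line(s) (total 0); column heights now [2 2 0 0 0 0], max=2
Drop 2: J rot0 at col 1 lands with bottom-row=2; cleared 0 line(s) (total 0); column heights now [2 4 3 3 0 0], max=4
Drop 3: Z rot2 at col 1 lands with bottom-row=3; cleared 0 line(s) (total 0); column heights now [2 5 5 4 0 0], max=5
Drop 4: Z rot0 at col 2 lands with bottom-row=4; cleared 0 line(s) (total 0); column heights now [2 5 6 6 5 0], max=6
Drop 5: O rot2 at col 4 lands with bottom-row=5; cleared 0 line(s) (total 0); column heights now [2 5 6 6 7 7], max=7

Answer: 2 5 6 6 7 7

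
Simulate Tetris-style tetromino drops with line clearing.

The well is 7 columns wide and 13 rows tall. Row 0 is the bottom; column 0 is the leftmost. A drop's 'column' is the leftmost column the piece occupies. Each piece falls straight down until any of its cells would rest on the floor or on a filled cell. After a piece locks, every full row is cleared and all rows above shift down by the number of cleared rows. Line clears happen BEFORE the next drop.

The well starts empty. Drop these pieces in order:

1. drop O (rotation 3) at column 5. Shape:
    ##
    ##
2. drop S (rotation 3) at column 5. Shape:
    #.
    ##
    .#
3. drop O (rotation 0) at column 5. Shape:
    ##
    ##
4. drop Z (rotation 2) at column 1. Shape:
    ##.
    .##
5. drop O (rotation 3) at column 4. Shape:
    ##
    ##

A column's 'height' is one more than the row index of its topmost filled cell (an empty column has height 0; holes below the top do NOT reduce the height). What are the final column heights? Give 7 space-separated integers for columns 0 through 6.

Drop 1: O rot3 at col 5 lands with bottom-row=0; cleared 0 line(s) (total 0); column heights now [0 0 0 0 0 2 2], max=2
Drop 2: S rot3 at col 5 lands with bottom-row=2; cleared 0 line(s) (total 0); column heights now [0 0 0 0 0 5 4], max=5
Drop 3: O rot0 at col 5 lands with bottom-row=5; cleared 0 line(s) (total 0); column heights now [0 0 0 0 0 7 7], max=7
Drop 4: Z rot2 at col 1 lands with bottom-row=0; cleared 0 line(s) (total 0); column heights now [0 2 2 1 0 7 7], max=7
Drop 5: O rot3 at col 4 lands with bottom-row=7; cleared 0 line(s) (total 0); column heights now [0 2 2 1 9 9 7], max=9

Answer: 0 2 2 1 9 9 7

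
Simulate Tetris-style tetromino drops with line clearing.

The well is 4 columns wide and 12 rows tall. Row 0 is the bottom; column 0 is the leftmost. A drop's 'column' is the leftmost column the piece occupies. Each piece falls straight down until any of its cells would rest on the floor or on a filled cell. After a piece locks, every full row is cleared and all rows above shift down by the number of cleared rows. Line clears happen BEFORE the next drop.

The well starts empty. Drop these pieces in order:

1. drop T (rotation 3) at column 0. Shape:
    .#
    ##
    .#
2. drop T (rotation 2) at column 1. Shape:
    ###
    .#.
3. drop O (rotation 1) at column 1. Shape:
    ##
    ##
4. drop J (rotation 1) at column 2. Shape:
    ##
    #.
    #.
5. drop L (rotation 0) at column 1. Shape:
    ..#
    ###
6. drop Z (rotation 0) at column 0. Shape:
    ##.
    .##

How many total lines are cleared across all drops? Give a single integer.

Answer: 0

Derivation:
Drop 1: T rot3 at col 0 lands with bottom-row=0; cleared 0 line(s) (total 0); column heights now [2 3 0 0], max=3
Drop 2: T rot2 at col 1 lands with bottom-row=2; cleared 0 line(s) (total 0); column heights now [2 4 4 4], max=4
Drop 3: O rot1 at col 1 lands with bottom-row=4; cleared 0 line(s) (total 0); column heights now [2 6 6 4], max=6
Drop 4: J rot1 at col 2 lands with bottom-row=6; cleared 0 line(s) (total 0); column heights now [2 6 9 9], max=9
Drop 5: L rot0 at col 1 lands with bottom-row=9; cleared 0 line(s) (total 0); column heights now [2 10 10 11], max=11
Drop 6: Z rot0 at col 0 lands with bottom-row=10; cleared 0 line(s) (total 0); column heights now [12 12 11 11], max=12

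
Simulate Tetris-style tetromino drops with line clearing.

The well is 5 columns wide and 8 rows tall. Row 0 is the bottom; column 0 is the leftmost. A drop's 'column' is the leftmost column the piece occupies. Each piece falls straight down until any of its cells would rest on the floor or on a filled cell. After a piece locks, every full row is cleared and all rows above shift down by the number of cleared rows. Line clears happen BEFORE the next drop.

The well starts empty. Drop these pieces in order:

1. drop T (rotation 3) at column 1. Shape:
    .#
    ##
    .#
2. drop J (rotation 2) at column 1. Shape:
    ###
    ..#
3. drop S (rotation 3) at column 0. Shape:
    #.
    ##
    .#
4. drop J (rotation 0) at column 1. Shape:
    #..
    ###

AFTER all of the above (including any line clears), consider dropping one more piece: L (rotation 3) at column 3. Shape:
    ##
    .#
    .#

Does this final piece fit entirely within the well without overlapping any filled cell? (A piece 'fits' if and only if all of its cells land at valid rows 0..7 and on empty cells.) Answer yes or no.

Answer: yes

Derivation:
Drop 1: T rot3 at col 1 lands with bottom-row=0; cleared 0 line(s) (total 0); column heights now [0 2 3 0 0], max=3
Drop 2: J rot2 at col 1 lands with bottom-row=2; cleared 0 line(s) (total 0); column heights now [0 4 4 4 0], max=4
Drop 3: S rot3 at col 0 lands with bottom-row=4; cleared 0 line(s) (total 0); column heights now [7 6 4 4 0], max=7
Drop 4: J rot0 at col 1 lands with bottom-row=6; cleared 0 line(s) (total 0); column heights now [7 8 7 7 0], max=8
Test piece L rot3 at col 3 (width 2): heights before test = [7 8 7 7 0]; fits = True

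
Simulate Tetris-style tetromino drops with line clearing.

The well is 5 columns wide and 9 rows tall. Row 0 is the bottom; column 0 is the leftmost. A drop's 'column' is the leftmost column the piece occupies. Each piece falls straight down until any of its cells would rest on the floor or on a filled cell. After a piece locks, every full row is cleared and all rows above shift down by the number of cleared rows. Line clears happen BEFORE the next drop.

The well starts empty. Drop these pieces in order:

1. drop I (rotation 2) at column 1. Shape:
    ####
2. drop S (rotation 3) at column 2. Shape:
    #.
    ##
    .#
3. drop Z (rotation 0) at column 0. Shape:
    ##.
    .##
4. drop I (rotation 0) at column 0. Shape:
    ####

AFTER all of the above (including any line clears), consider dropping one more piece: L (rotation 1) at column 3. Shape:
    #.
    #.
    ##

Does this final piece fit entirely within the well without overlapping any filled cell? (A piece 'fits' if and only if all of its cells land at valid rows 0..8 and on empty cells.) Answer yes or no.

Answer: no

Derivation:
Drop 1: I rot2 at col 1 lands with bottom-row=0; cleared 0 line(s) (total 0); column heights now [0 1 1 1 1], max=1
Drop 2: S rot3 at col 2 lands with bottom-row=1; cleared 0 line(s) (total 0); column heights now [0 1 4 3 1], max=4
Drop 3: Z rot0 at col 0 lands with bottom-row=4; cleared 0 line(s) (total 0); column heights now [6 6 5 3 1], max=6
Drop 4: I rot0 at col 0 lands with bottom-row=6; cleared 0 line(s) (total 0); column heights now [7 7 7 7 1], max=7
Test piece L rot1 at col 3 (width 2): heights before test = [7 7 7 7 1]; fits = False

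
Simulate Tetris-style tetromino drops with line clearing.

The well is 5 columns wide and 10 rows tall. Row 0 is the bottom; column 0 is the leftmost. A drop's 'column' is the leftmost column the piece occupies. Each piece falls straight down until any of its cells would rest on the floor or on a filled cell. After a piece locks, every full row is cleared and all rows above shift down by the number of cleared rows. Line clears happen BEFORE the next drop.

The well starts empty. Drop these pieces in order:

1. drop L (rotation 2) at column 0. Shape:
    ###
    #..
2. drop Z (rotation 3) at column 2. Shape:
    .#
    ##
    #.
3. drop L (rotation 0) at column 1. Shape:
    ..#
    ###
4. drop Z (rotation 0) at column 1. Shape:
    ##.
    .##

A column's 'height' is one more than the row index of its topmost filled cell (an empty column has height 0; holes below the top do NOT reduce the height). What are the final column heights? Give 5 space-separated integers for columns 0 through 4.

Drop 1: L rot2 at col 0 lands with bottom-row=0; cleared 0 line(s) (total 0); column heights now [2 2 2 0 0], max=2
Drop 2: Z rot3 at col 2 lands with bottom-row=2; cleared 0 line(s) (total 0); column heights now [2 2 4 5 0], max=5
Drop 3: L rot0 at col 1 lands with bottom-row=5; cleared 0 line(s) (total 0); column heights now [2 6 6 7 0], max=7
Drop 4: Z rot0 at col 1 lands with bottom-row=7; cleared 0 line(s) (total 0); column heights now [2 9 9 8 0], max=9

Answer: 2 9 9 8 0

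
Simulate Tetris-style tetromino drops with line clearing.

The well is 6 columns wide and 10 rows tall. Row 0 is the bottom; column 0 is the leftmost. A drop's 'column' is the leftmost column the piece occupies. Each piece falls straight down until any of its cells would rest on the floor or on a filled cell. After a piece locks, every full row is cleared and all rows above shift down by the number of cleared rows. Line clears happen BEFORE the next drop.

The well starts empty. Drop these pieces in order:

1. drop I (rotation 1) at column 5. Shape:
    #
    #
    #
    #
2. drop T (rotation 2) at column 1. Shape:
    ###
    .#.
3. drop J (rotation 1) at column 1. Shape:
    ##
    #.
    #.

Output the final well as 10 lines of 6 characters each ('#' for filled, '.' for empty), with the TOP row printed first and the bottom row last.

Drop 1: I rot1 at col 5 lands with bottom-row=0; cleared 0 line(s) (total 0); column heights now [0 0 0 0 0 4], max=4
Drop 2: T rot2 at col 1 lands with bottom-row=0; cleared 0 line(s) (total 0); column heights now [0 2 2 2 0 4], max=4
Drop 3: J rot1 at col 1 lands with bottom-row=2; cleared 0 line(s) (total 0); column heights now [0 5 5 2 0 4], max=5

Answer: ......
......
......
......
......
.##...
.#...#
.#...#
.###.#
..#..#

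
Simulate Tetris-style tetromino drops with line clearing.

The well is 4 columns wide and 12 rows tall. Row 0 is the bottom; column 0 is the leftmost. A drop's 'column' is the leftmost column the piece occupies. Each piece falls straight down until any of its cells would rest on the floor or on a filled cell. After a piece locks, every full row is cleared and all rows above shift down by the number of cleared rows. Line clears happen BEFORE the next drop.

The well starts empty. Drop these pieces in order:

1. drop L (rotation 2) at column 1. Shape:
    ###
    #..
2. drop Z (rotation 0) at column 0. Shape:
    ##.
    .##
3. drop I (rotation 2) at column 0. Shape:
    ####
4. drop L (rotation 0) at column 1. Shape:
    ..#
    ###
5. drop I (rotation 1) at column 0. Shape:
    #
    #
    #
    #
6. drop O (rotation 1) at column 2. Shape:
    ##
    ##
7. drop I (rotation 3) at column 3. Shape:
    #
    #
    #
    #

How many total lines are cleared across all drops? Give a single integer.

Answer: 2

Derivation:
Drop 1: L rot2 at col 1 lands with bottom-row=0; cleared 0 line(s) (total 0); column heights now [0 2 2 2], max=2
Drop 2: Z rot0 at col 0 lands with bottom-row=2; cleared 0 line(s) (total 0); column heights now [4 4 3 2], max=4
Drop 3: I rot2 at col 0 lands with bottom-row=4; cleared 1 line(s) (total 1); column heights now [4 4 3 2], max=4
Drop 4: L rot0 at col 1 lands with bottom-row=4; cleared 0 line(s) (total 1); column heights now [4 5 5 6], max=6
Drop 5: I rot1 at col 0 lands with bottom-row=4; cleared 1 line(s) (total 2); column heights now [7 4 3 5], max=7
Drop 6: O rot1 at col 2 lands with bottom-row=5; cleared 0 line(s) (total 2); column heights now [7 4 7 7], max=7
Drop 7: I rot3 at col 3 lands with bottom-row=7; cleared 0 line(s) (total 2); column heights now [7 4 7 11], max=11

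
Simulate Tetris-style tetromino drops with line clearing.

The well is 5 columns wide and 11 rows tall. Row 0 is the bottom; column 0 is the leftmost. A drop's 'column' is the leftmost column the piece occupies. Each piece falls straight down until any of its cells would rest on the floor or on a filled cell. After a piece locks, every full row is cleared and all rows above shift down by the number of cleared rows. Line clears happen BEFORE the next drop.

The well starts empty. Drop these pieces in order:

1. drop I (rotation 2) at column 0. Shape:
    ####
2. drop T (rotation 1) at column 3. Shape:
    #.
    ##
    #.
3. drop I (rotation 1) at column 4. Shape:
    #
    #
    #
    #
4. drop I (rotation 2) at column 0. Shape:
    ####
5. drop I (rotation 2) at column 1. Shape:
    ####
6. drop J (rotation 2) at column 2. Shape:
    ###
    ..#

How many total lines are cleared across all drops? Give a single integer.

Drop 1: I rot2 at col 0 lands with bottom-row=0; cleared 0 line(s) (total 0); column heights now [1 1 1 1 0], max=1
Drop 2: T rot1 at col 3 lands with bottom-row=1; cleared 0 line(s) (total 0); column heights now [1 1 1 4 3], max=4
Drop 3: I rot1 at col 4 lands with bottom-row=3; cleared 0 line(s) (total 0); column heights now [1 1 1 4 7], max=7
Drop 4: I rot2 at col 0 lands with bottom-row=4; cleared 1 line(s) (total 1); column heights now [1 1 1 4 6], max=6
Drop 5: I rot2 at col 1 lands with bottom-row=6; cleared 0 line(s) (total 1); column heights now [1 7 7 7 7], max=7
Drop 6: J rot2 at col 2 lands with bottom-row=7; cleared 0 line(s) (total 1); column heights now [1 7 9 9 9], max=9

Answer: 1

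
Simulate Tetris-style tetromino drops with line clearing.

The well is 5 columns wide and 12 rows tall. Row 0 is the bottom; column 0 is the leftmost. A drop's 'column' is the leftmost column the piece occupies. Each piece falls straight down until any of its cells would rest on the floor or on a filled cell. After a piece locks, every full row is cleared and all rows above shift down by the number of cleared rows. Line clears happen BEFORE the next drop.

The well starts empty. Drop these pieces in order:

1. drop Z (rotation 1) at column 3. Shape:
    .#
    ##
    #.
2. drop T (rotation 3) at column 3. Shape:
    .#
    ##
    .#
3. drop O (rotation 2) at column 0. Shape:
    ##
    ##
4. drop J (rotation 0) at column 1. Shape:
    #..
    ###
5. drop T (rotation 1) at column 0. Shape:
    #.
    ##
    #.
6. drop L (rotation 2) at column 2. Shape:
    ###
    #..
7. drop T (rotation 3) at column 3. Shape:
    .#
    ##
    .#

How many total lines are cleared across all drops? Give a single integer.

Answer: 1

Derivation:
Drop 1: Z rot1 at col 3 lands with bottom-row=0; cleared 0 line(s) (total 0); column heights now [0 0 0 2 3], max=3
Drop 2: T rot3 at col 3 lands with bottom-row=3; cleared 0 line(s) (total 0); column heights now [0 0 0 5 6], max=6
Drop 3: O rot2 at col 0 lands with bottom-row=0; cleared 0 line(s) (total 0); column heights now [2 2 0 5 6], max=6
Drop 4: J rot0 at col 1 lands with bottom-row=5; cleared 0 line(s) (total 0); column heights now [2 7 6 6 6], max=7
Drop 5: T rot1 at col 0 lands with bottom-row=6; cleared 0 line(s) (total 0); column heights now [9 8 6 6 6], max=9
Drop 6: L rot2 at col 2 lands with bottom-row=6; cleared 1 line(s) (total 1); column heights now [8 7 7 6 6], max=8
Drop 7: T rot3 at col 3 lands with bottom-row=6; cleared 0 line(s) (total 1); column heights now [8 7 7 8 9], max=9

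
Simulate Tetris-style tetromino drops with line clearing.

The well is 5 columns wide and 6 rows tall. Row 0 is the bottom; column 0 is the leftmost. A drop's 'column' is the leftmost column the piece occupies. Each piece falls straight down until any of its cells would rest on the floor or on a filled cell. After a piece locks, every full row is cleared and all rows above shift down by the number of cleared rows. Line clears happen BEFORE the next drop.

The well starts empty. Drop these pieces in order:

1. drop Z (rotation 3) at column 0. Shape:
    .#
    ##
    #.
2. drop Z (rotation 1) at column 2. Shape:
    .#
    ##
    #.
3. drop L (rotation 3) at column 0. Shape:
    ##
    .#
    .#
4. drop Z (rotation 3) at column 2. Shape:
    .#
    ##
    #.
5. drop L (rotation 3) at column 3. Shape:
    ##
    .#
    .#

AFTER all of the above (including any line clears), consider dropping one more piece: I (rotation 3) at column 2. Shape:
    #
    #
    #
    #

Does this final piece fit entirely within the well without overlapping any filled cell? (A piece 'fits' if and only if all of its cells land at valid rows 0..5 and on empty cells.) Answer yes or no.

Drop 1: Z rot3 at col 0 lands with bottom-row=0; cleared 0 line(s) (total 0); column heights now [2 3 0 0 0], max=3
Drop 2: Z rot1 at col 2 lands with bottom-row=0; cleared 0 line(s) (total 0); column heights now [2 3 2 3 0], max=3
Drop 3: L rot3 at col 0 lands with bottom-row=3; cleared 0 line(s) (total 0); column heights now [6 6 2 3 0], max=6
Drop 4: Z rot3 at col 2 lands with bottom-row=2; cleared 0 line(s) (total 0); column heights now [6 6 4 5 0], max=6
Drop 5: L rot3 at col 3 lands with bottom-row=3; cleared 0 line(s) (total 0); column heights now [6 6 4 6 6], max=6
Test piece I rot3 at col 2 (width 1): heights before test = [6 6 4 6 6]; fits = False

Answer: no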